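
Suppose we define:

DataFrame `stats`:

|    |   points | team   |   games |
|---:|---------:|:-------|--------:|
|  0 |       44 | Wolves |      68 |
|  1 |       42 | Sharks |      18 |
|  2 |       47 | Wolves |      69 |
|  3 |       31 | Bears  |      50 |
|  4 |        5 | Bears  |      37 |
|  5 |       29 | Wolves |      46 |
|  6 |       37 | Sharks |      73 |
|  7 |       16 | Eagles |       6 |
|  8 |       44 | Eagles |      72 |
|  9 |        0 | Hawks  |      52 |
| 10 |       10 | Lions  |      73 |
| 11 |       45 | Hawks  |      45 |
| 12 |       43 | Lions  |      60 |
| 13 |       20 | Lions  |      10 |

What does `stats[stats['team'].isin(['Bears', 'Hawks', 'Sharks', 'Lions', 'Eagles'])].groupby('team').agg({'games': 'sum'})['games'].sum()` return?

filter rows where team in ['Bears', 'Hawks', 'Sharks', 'Lions', 'Eagles']:
    points    team  games
1       42  Sharks     18
3       31   Bears     50
4        5   Bears     37
6       37  Sharks     73
7       16  Eagles      6
8       44  Eagles     72
9        0   Hawks     52
10      10   Lions     73
11      45   Hawks     45
12      43   Lions     60
13      20   Lions     10
group by team, sum of games:
        games
team         
Bears      87
Eagles     78
Hawks      97
Lions     143
Sharks     91
sum of column 'games' → 496

496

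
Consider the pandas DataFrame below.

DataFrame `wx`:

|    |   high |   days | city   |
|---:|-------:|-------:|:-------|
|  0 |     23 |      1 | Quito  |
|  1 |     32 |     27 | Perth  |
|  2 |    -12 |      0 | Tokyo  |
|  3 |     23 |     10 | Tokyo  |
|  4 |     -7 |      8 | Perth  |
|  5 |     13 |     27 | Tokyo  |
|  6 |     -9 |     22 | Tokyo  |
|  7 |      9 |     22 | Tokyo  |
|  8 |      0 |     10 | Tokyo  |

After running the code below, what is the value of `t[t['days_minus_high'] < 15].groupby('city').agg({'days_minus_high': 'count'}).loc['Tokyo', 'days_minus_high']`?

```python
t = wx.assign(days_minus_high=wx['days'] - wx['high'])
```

5

add column days_minus_high = wx['days'] - wx['high']:
   high  days   city  days_minus_high
0    23     1  Quito              -22
1    32    27  Perth               -5
2   -12     0  Tokyo               12
3    23    10  Tokyo              -13
4    -7     8  Perth               15
5    13    27  Tokyo               14
6    -9    22  Tokyo               31
7     9    22  Tokyo               13
8     0    10  Tokyo               10
filter rows where days_minus_high < 15:
   high  days   city  days_minus_high
0    23     1  Quito              -22
1    32    27  Perth               -5
2   -12     0  Tokyo               12
3    23    10  Tokyo              -13
5    13    27  Tokyo               14
7     9    22  Tokyo               13
8     0    10  Tokyo               10
group by city, count of days_minus_high:
       days_minus_high
city                  
Perth                1
Quito                1
Tokyo                5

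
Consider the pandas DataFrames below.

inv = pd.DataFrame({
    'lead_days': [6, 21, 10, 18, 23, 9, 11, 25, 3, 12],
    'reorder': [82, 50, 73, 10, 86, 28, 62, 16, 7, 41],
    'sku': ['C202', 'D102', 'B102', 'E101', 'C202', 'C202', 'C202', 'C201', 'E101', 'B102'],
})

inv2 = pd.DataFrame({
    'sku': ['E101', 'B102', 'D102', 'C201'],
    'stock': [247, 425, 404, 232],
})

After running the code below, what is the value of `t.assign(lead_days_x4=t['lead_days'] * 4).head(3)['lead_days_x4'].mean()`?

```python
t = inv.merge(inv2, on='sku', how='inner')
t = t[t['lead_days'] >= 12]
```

85.3333333333

merge on 'sku' (how='inner') → 6 rows:
   lead_days  reorder   sku  stock
0         21       50  D102    404
1         10       73  B102    425
2         18       10  E101    247
3         25       16  C201    232
4          3        7  E101    247
5         12       41  B102    425
filter rows where lead_days >= 12:
   lead_days  reorder   sku  stock
0         21       50  D102    404
2         18       10  E101    247
3         25       16  C201    232
5         12       41  B102    425
add column lead_days_x4 = t['lead_days'] * 4:
   lead_days  reorder   sku  stock  lead_days_x4
0         21       50  D102    404            84
2         18       10  E101    247            72
3         25       16  C201    232           100
5         12       41  B102    425            48
take first 3 rows:
   lead_days  reorder   sku  stock  lead_days_x4
0         21       50  D102    404            84
2         18       10  E101    247            72
3         25       16  C201    232           100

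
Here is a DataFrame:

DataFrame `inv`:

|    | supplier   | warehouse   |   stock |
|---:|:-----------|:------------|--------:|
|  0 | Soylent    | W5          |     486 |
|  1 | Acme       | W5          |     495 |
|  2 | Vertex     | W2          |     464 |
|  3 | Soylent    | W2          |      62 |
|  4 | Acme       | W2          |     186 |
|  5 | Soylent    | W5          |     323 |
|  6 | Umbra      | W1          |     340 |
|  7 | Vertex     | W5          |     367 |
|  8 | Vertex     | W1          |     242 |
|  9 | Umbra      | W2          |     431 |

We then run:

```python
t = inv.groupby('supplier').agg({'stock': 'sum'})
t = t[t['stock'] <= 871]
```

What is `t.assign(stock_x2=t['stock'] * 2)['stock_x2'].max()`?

1742

group by supplier, sum of stock:
          stock
supplier       
Acme        681
Soylent     871
Umbra       771
Vertex     1073
filter rows where stock <= 871:
          stock
supplier       
Acme        681
Soylent     871
Umbra       771
add column stock_x2 = t['stock'] * 2:
          stock  stock_x2
supplier                 
Acme        681      1362
Soylent     871      1742
Umbra       771      1542
max of column 'stock_x2' → 1742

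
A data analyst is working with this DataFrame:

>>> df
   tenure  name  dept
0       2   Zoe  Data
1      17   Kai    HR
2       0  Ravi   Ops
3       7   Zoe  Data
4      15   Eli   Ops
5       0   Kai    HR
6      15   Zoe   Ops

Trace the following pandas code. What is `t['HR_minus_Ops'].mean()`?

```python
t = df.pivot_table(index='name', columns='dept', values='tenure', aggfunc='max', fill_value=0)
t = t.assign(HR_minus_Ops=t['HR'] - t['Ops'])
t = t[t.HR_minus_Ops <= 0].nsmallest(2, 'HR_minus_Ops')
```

pivot: rows=name, cols=dept, max(tenure):
dept  Data  HR  Ops
name               
Eli      0   0   15
Kai      0  17    0
Ravi     0   0    0
Zoe      7   0   15
add column HR_minus_Ops = t['HR'] - t['Ops']:
dept  Data  HR  Ops  HR_minus_Ops
name                             
Eli      0   0   15           -15
Kai      0  17    0            17
Ravi     0   0    0             0
Zoe      7   0   15           -15
filter rows where HR_minus_Ops <= 0:
dept  Data  HR  Ops  HR_minus_Ops
name                             
Eli      0   0   15           -15
Ravi     0   0    0             0
Zoe      7   0   15           -15
take 2 rows with smallest HR_minus_Ops:
dept  Data  HR  Ops  HR_minus_Ops
name                             
Eli      0   0   15           -15
Zoe      7   0   15           -15
Taking the mean of column 'HR_minus_Ops' gives -15.0.

-15.0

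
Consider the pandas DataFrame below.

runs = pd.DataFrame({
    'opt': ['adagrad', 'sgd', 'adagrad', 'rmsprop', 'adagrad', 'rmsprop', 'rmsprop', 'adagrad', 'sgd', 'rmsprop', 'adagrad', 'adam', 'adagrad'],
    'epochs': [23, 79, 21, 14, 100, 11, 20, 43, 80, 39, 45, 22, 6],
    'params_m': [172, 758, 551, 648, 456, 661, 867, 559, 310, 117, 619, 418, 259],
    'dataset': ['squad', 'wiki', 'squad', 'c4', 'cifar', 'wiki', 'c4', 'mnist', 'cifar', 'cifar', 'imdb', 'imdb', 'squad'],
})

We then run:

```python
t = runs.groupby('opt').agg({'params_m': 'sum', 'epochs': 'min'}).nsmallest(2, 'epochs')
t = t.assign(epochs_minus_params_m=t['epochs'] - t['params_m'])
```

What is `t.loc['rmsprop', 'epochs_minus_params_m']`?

group by opt: sum(params_m), min(epochs):
         params_m  epochs
opt                      
adagrad      2616       6
adam          418      22
rmsprop      2293      11
sgd          1068      79
take 2 rows with smallest epochs:
         params_m  epochs
opt                      
adagrad      2616       6
rmsprop      2293      11
add column epochs_minus_params_m = t['epochs'] - t['params_m']:
         params_m  epochs  epochs_minus_params_m
opt                                             
adagrad      2616       6                  -2610
rmsprop      2293      11                  -2282
Hence -2282.

-2282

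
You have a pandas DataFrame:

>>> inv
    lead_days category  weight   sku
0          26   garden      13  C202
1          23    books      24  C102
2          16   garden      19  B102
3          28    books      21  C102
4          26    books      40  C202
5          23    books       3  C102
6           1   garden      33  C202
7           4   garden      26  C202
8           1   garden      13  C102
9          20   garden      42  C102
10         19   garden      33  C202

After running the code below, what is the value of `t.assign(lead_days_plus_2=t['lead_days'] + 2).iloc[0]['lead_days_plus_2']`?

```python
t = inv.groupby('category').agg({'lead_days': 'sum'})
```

group by category, sum of lead_days:
          lead_days
category           
books           100
garden           87
add column lead_days_plus_2 = t['lead_days'] + 2:
          lead_days  lead_days_plus_2
category                             
books           100               102
garden           87                89

102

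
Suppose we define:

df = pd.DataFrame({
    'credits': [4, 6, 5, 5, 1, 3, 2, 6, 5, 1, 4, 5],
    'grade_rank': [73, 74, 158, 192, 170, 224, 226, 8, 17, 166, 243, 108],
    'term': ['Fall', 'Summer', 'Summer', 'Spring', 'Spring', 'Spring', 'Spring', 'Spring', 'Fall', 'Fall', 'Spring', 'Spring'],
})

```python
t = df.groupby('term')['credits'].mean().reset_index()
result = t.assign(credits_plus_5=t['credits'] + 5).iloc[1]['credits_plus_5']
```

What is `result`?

8.71428571429

group by term, mean of credits:
term
Fall      3.333333
Spring    3.714286
Summer    5.500000
Name: credits, dtype: float64
reset_index():
     term   credits
0    Fall  3.333333
1  Spring  3.714286
2  Summer  5.500000
add column credits_plus_5 = t['credits'] + 5:
     term   credits  credits_plus_5
0    Fall  3.333333        8.333333
1  Spring  3.714286        8.714286
2  Summer  5.500000       10.500000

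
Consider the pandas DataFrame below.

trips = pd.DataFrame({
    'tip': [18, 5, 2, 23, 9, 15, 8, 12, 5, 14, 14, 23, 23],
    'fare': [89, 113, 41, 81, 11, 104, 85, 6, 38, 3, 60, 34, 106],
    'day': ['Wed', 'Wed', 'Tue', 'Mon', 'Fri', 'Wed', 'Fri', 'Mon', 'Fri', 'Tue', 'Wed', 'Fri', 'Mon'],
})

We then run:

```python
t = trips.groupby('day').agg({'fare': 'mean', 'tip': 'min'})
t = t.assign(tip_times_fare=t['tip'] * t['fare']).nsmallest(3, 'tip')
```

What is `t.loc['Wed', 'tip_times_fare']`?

457.5

group by day: mean(fare), min(tip):
          fare  tip
day                
Fri  42.000000    5
Mon  64.333333   12
Tue  22.000000    2
Wed  91.500000    5
add column tip_times_fare = t['tip'] * t['fare']:
          fare  tip  tip_times_fare
day                                
Fri  42.000000    5           210.0
Mon  64.333333   12           772.0
Tue  22.000000    2            44.0
Wed  91.500000    5           457.5
take 3 rows with smallest tip:
     fare  tip  tip_times_fare
day                           
Tue  22.0    2            44.0
Fri  42.0    5           210.0
Wed  91.5    5           457.5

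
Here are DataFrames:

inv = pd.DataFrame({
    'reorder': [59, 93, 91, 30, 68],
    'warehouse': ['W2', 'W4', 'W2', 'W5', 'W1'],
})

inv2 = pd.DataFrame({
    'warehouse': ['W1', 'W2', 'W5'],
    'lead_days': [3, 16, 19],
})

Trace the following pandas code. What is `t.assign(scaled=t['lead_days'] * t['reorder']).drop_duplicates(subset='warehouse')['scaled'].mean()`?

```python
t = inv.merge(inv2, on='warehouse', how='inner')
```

572.666666667

merge on 'warehouse' (how='inner') → 4 rows:
   reorder warehouse  lead_days
0       59        W2         16
1       91        W2         16
2       30        W5         19
3       68        W1          3
add column scaled = t['lead_days'] * t['reorder']:
   reorder warehouse  lead_days  scaled
0       59        W2         16     944
1       91        W2         16    1456
2       30        W5         19     570
3       68        W1          3     204
drop duplicate warehouse (keep=first):
   reorder warehouse  lead_days  scaled
0       59        W2         16     944
2       30        W5         19     570
3       68        W1          3     204
So mean() = 572.666666667.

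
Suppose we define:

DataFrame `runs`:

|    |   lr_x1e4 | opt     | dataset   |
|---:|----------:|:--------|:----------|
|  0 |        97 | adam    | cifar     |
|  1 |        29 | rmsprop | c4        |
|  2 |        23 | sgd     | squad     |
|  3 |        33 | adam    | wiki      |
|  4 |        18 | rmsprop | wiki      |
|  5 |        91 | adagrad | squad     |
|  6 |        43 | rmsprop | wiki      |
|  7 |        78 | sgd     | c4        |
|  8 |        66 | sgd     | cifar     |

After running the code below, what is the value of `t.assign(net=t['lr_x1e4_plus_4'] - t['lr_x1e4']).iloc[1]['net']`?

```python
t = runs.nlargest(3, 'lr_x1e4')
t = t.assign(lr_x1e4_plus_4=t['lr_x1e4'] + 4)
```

take 3 rows with largest lr_x1e4:
   lr_x1e4      opt dataset
0       97     adam   cifar
5       91  adagrad   squad
7       78      sgd      c4
add column lr_x1e4_plus_4 = t['lr_x1e4'] + 4:
   lr_x1e4      opt dataset  lr_x1e4_plus_4
0       97     adam   cifar             101
5       91  adagrad   squad              95
7       78      sgd      c4              82
add column net = t['lr_x1e4_plus_4'] - t['lr_x1e4']:
   lr_x1e4      opt dataset  lr_x1e4_plus_4  net
0       97     adam   cifar             101    4
5       91  adagrad   squad              95    4
7       78      sgd      c4              82    4

4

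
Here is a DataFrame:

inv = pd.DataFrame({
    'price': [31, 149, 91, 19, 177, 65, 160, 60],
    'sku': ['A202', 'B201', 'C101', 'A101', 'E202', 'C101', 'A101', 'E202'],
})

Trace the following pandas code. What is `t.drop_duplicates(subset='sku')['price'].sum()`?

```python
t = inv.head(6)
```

take first 6 rows:
   price   sku
0     31  A202
1    149  B201
2     91  C101
3     19  A101
4    177  E202
5     65  C101
drop duplicate sku (keep=first):
   price   sku
0     31  A202
1    149  B201
2     91  C101
3     19  A101
4    177  E202
Hence 467.

467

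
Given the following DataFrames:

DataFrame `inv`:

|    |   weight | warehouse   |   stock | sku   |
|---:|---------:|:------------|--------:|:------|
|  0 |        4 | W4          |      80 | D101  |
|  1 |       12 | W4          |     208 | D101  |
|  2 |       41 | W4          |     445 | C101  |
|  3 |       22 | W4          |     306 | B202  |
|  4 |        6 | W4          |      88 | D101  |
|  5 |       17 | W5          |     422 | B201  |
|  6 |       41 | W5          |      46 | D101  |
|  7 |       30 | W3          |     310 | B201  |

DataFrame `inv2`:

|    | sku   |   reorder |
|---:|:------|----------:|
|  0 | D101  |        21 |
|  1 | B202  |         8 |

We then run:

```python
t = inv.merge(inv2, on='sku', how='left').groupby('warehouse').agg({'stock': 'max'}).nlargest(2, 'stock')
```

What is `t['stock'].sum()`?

merge on 'sku' (how='left') → 8 rows:
   weight warehouse  stock   sku  reorder
0       4        W4     80  D101     21.0
1      12        W4    208  D101     21.0
2      41        W4    445  C101      NaN
3      22        W4    306  B202      8.0
4       6        W4     88  D101     21.0
5      17        W5    422  B201      NaN
6      41        W5     46  D101     21.0
7      30        W3    310  B201      NaN
group by warehouse, max of stock:
           stock
warehouse       
W3           310
W4           445
W5           422
take 2 rows with largest stock:
           stock
warehouse       
W4           445
W5           422
So sum() = 867.

867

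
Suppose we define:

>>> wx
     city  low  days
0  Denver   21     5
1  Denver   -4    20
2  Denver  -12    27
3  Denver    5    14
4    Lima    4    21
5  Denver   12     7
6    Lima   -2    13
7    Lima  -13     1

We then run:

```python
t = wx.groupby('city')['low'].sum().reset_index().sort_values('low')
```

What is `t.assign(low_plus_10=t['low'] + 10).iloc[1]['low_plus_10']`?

32

group by city, sum of low:
city
Denver    22
Lima     -11
Name: low, dtype: int64
reset_index():
     city  low
0  Denver   22
1    Lima  -11
sort by low:
     city  low
1    Lima  -11
0  Denver   22
add column low_plus_10 = t['low'] + 10:
     city  low  low_plus_10
1    Lima  -11           -1
0  Denver   22           32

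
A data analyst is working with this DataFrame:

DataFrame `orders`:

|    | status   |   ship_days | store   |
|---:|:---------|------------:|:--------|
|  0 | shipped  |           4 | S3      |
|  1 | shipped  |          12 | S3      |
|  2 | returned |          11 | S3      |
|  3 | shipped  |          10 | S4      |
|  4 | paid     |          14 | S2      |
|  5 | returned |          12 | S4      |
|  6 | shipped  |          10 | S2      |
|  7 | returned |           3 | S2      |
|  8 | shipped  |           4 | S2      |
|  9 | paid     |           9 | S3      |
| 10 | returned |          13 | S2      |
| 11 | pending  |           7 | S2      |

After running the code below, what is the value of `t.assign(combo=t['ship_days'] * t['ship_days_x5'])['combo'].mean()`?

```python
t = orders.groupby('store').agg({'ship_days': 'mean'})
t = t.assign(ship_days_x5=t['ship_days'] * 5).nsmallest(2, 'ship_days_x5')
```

group by store, mean of ship_days:
       ship_days
store           
S2           8.5
S3           9.0
S4          11.0
add column ship_days_x5 = t['ship_days'] * 5:
       ship_days  ship_days_x5
store                         
S2           8.5          42.5
S3           9.0          45.0
S4          11.0          55.0
take 2 rows with smallest ship_days_x5:
       ship_days  ship_days_x5
store                         
S2           8.5          42.5
S3           9.0          45.0
add column combo = t['ship_days'] * t['ship_days_x5']:
       ship_days  ship_days_x5   combo
store                                 
S2           8.5          42.5  361.25
S3           9.0          45.0  405.00
mean of column 'combo' → 383.125

383.125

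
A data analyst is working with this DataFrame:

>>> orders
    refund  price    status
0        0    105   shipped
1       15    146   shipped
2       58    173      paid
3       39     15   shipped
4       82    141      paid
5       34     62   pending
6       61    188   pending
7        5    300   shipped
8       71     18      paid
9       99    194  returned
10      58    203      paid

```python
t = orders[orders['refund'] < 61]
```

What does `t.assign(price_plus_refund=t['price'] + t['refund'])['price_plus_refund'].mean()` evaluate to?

173.285714286

filter rows where refund < 61:
    refund  price   status
0        0    105  shipped
1       15    146  shipped
2       58    173     paid
3       39     15  shipped
5       34     62  pending
7        5    300  shipped
10      58    203     paid
add column price_plus_refund = t['price'] + t['refund']:
    refund  price   status  price_plus_refund
0        0    105  shipped                105
1       15    146  shipped                161
2       58    173     paid                231
3       39     15  shipped                 54
5       34     62  pending                 96
7        5    300  shipped                305
10      58    203     paid                261
Hence 173.285714286.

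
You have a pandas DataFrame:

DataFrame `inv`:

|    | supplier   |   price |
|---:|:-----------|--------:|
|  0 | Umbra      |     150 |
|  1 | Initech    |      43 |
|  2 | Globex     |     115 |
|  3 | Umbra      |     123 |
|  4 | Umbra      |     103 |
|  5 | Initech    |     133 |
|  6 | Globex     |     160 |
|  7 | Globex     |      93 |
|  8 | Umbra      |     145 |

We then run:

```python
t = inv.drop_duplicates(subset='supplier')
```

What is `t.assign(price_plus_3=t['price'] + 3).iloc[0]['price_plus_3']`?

drop duplicate supplier (keep=first):
  supplier  price
0    Umbra    150
1  Initech     43
2   Globex    115
add column price_plus_3 = t['price'] + 3:
  supplier  price  price_plus_3
0    Umbra    150           153
1  Initech     43            46
2   Globex    115           118

153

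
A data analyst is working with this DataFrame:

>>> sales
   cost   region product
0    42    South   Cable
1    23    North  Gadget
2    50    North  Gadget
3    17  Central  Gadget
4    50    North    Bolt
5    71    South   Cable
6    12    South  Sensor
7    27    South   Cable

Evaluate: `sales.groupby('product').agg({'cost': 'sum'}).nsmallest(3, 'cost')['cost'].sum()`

152

group by product, sum of cost:
         cost
product      
Bolt       50
Cable     140
Gadget     90
Sensor     12
take 3 rows with smallest cost:
         cost
product      
Sensor     12
Bolt       50
Gadget     90
The sum of column 'cost' is 152.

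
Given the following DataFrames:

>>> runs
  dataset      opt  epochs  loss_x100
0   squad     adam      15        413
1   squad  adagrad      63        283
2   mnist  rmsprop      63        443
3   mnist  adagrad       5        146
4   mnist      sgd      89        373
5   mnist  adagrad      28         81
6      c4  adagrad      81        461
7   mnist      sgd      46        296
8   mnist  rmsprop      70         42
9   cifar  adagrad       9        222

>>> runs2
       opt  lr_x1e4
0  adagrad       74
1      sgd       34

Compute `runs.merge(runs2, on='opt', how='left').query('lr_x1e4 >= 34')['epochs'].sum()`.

321

merge on 'opt' (how='left') → 10 rows:
  dataset      opt  epochs  loss_x100  lr_x1e4
0   squad     adam      15        413      NaN
1   squad  adagrad      63        283     74.0
2   mnist  rmsprop      63        443      NaN
3   mnist  adagrad       5        146     74.0
4   mnist      sgd      89        373     34.0
5   mnist  adagrad      28         81     74.0
6      c4  adagrad      81        461     74.0
7   mnist      sgd      46        296     34.0
8   mnist  rmsprop      70         42      NaN
9   cifar  adagrad       9        222     74.0
filter rows where lr_x1e4 >= 34:
  dataset      opt  epochs  loss_x100  lr_x1e4
1   squad  adagrad      63        283     74.0
3   mnist  adagrad       5        146     74.0
4   mnist      sgd      89        373     34.0
5   mnist  adagrad      28         81     74.0
6      c4  adagrad      81        461     74.0
7   mnist      sgd      46        296     34.0
9   cifar  adagrad       9        222     74.0
Hence 321.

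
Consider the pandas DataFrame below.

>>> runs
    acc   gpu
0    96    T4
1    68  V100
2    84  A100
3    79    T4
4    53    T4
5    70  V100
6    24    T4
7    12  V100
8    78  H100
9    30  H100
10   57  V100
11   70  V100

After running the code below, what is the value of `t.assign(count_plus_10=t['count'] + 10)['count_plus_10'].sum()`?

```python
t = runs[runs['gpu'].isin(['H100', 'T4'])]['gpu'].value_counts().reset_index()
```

filter rows where gpu in ['H100', 'T4']:
   acc   gpu
0   96    T4
3   79    T4
4   53    T4
6   24    T4
8   78  H100
9   30  H100
value_counts of gpu:
gpu
T4      4
H100    2
Name: count, dtype: int64
reset_index():
    gpu  count
0    T4      4
1  H100      2
add column count_plus_10 = t['count'] + 10:
    gpu  count  count_plus_10
0    T4      4             14
1  H100      2             12
Then the sum of column 'count_plus_10': 26

26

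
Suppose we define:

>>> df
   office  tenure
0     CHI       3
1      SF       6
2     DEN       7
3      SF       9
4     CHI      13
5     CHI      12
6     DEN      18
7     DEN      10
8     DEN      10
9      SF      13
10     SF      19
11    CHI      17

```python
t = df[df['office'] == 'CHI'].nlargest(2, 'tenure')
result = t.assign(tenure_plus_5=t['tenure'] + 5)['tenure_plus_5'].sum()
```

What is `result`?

40

filter rows where office == 'CHI':
   office  tenure
0     CHI       3
4     CHI      13
5     CHI      12
11    CHI      17
take 2 rows with largest tenure:
   office  tenure
11    CHI      17
4     CHI      13
add column tenure_plus_5 = t['tenure'] + 5:
   office  tenure  tenure_plus_5
11    CHI      17             22
4     CHI      13             18
Reading off the sum of column 'tenure_plus_5', we get 40.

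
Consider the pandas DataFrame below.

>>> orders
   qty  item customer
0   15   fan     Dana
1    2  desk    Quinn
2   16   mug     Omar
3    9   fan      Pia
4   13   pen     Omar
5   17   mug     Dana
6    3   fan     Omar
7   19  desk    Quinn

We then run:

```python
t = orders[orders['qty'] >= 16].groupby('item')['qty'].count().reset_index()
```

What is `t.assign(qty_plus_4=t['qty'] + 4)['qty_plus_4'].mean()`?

filter rows where qty >= 16:
   qty  item customer
2   16   mug     Omar
5   17   mug     Dana
7   19  desk    Quinn
group by item, count of qty:
item
desk    1
mug     2
Name: qty, dtype: int64
reset_index():
   item  qty
0  desk    1
1   mug    2
add column qty_plus_4 = t['qty'] + 4:
   item  qty  qty_plus_4
0  desk    1           5
1   mug    2           6

5.5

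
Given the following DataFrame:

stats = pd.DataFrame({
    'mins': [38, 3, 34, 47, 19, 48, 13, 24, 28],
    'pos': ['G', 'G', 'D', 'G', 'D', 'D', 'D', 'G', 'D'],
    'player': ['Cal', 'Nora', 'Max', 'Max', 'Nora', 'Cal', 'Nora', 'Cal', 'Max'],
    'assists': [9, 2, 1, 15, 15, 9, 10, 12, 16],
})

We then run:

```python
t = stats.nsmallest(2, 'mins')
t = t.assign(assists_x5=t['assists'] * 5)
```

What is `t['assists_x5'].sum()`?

take 2 rows with smallest mins:
   mins pos player  assists
1     3   G   Nora        2
6    13   D   Nora       10
add column assists_x5 = t['assists'] * 5:
   mins pos player  assists  assists_x5
1     3   G   Nora        2          10
6    13   D   Nora       10          50
So sum() = 60.

60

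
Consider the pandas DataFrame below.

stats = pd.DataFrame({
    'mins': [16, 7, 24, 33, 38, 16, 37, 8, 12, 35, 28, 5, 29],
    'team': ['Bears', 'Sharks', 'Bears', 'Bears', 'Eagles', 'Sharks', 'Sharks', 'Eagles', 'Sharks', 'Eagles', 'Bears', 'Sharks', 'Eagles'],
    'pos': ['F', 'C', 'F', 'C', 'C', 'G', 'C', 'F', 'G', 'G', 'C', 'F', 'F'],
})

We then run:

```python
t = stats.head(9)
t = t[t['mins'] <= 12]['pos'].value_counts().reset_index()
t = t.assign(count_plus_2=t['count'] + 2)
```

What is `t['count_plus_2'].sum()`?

9

take first 9 rows:
   mins    team pos
0    16   Bears   F
1     7  Sharks   C
2    24   Bears   F
3    33   Bears   C
4    38  Eagles   C
5    16  Sharks   G
6    37  Sharks   C
7     8  Eagles   F
8    12  Sharks   G
filter rows where mins <= 12:
   mins    team pos
1     7  Sharks   C
7     8  Eagles   F
8    12  Sharks   G
value_counts of pos:
pos
C    1
F    1
G    1
Name: count, dtype: int64
reset_index():
  pos  count
0   C      1
1   F      1
2   G      1
add column count_plus_2 = t['count'] + 2:
  pos  count  count_plus_2
0   C      1             3
1   F      1             3
2   G      1             3
So sum() = 9.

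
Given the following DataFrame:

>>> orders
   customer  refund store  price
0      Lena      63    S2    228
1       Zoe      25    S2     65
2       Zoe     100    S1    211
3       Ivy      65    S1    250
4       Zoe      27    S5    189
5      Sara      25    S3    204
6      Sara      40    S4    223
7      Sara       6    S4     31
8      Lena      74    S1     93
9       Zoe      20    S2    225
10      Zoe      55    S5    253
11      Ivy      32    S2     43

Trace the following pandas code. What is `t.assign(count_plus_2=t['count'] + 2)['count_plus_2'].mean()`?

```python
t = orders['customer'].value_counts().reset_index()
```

value_counts of customer:
customer
Zoe     5
Sara    3
Lena    2
Ivy     2
Name: count, dtype: int64
reset_index():
  customer  count
0      Zoe      5
1     Sara      3
2     Lena      2
3      Ivy      2
add column count_plus_2 = t['count'] + 2:
  customer  count  count_plus_2
0      Zoe      5             7
1     Sara      3             5
2     Lena      2             4
3      Ivy      2             4
Reading off the mean of column 'count_plus_2', we get 5.0.

5.0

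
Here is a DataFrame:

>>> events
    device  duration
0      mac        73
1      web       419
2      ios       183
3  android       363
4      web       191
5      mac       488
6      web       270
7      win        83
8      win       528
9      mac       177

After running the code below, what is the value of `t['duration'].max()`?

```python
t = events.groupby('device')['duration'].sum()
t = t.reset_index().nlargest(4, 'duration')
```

group by device, sum of duration:
device
android    363
ios        183
mac        738
web        880
win        611
Name: duration, dtype: int64
reset_index():
    device  duration
0  android       363
1      ios       183
2      mac       738
3      web       880
4      win       611
take 4 rows with largest duration:
    device  duration
3      web       880
2      mac       738
4      win       611
0  android       363
Then the max of column 'duration': 880

880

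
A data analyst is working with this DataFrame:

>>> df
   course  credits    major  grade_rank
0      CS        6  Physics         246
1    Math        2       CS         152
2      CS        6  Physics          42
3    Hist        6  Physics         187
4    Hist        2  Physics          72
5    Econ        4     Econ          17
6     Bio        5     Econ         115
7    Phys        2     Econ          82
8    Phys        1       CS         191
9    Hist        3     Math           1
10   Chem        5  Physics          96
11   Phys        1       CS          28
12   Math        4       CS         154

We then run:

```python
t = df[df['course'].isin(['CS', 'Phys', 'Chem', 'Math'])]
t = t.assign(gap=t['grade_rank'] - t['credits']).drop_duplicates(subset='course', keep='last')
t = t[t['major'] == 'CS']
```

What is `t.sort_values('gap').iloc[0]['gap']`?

filter rows where course in ['CS', 'Phys', 'Chem', 'Math']:
   course  credits    major  grade_rank
0      CS        6  Physics         246
1    Math        2       CS         152
2      CS        6  Physics          42
7    Phys        2     Econ          82
8    Phys        1       CS         191
10   Chem        5  Physics          96
11   Phys        1       CS          28
12   Math        4       CS         154
add column gap = t['grade_rank'] - t['credits']:
   course  credits    major  grade_rank  gap
0      CS        6  Physics         246  240
1    Math        2       CS         152  150
2      CS        6  Physics          42   36
7    Phys        2     Econ          82   80
8    Phys        1       CS         191  190
10   Chem        5  Physics          96   91
11   Phys        1       CS          28   27
12   Math        4       CS         154  150
drop duplicate course (keep=last):
   course  credits    major  grade_rank  gap
2      CS        6  Physics          42   36
10   Chem        5  Physics          96   91
11   Phys        1       CS          28   27
12   Math        4       CS         154  150
filter rows where major == 'CS':
   course  credits major  grade_rank  gap
11   Phys        1    CS          28   27
12   Math        4    CS         154  150
sort by gap:
   course  credits major  grade_rank  gap
11   Phys        1    CS          28   27
12   Math        4    CS         154  150
Hence 27.

27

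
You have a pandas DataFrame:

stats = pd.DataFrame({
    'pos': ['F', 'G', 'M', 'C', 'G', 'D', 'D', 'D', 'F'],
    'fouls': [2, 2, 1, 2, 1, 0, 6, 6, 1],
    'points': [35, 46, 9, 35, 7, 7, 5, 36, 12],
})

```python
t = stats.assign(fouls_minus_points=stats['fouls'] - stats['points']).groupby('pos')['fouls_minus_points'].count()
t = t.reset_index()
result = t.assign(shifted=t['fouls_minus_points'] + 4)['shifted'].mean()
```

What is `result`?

add column fouls_minus_points = stats['fouls'] - stats['points']:
  pos  fouls  points  fouls_minus_points
0   F      2      35                 -33
1   G      2      46                 -44
2   M      1       9                  -8
3   C      2      35                 -33
4   G      1       7                  -6
5   D      0       7                  -7
6   D      6       5                   1
7   D      6      36                 -30
8   F      1      12                 -11
group by pos, count of fouls_minus_points:
pos
C    1
D    3
F    2
G    2
M    1
Name: fouls_minus_points, dtype: int64
reset_index():
  pos  fouls_minus_points
0   C                   1
1   D                   3
2   F                   2
3   G                   2
4   M                   1
add column shifted = t['fouls_minus_points'] + 4:
  pos  fouls_minus_points  shifted
0   C                   1        5
1   D                   3        7
2   F                   2        6
3   G                   2        6
4   M                   1        5
So mean() = 5.8.

5.8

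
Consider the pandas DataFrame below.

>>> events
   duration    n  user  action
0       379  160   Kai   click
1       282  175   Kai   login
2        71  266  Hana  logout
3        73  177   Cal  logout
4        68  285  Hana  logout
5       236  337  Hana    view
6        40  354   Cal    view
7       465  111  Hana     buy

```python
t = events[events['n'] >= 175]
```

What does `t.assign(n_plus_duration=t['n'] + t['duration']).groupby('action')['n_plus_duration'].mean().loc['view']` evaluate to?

483.5

filter rows where n >= 175:
   duration    n  user  action
1       282  175   Kai   login
2        71  266  Hana  logout
3        73  177   Cal  logout
4        68  285  Hana  logout
5       236  337  Hana    view
6        40  354   Cal    view
add column n_plus_duration = t['n'] + t['duration']:
   duration    n  user  action  n_plus_duration
1       282  175   Kai   login              457
2        71  266  Hana  logout              337
3        73  177   Cal  logout              250
4        68  285  Hana  logout              353
5       236  337  Hana    view              573
6        40  354   Cal    view              394
group by action, mean of n_plus_duration:
action
login     457.000000
logout    313.333333
view      483.500000
Name: n_plus_duration, dtype: float64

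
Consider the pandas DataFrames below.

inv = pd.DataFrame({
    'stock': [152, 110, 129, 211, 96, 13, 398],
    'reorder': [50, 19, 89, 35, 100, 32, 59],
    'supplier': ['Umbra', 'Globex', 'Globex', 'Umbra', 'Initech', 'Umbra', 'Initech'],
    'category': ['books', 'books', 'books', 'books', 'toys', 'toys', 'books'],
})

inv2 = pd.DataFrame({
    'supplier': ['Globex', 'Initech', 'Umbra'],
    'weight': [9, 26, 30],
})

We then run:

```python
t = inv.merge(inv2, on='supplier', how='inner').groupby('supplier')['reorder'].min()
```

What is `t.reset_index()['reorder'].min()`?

merge on 'supplier' (how='inner') → 7 rows:
   stock  reorder supplier category  weight
0    152       50    Umbra    books      30
1    110       19   Globex    books       9
2    129       89   Globex    books       9
3    211       35    Umbra    books      30
4     96      100  Initech     toys      26
5     13       32    Umbra     toys      30
6    398       59  Initech    books      26
group by supplier, min of reorder:
supplier
Globex     19
Initech    59
Umbra      32
Name: reorder, dtype: int64
reset_index():
  supplier  reorder
0   Globex       19
1  Initech       59
2    Umbra       32
The min of column 'reorder' is 19.

19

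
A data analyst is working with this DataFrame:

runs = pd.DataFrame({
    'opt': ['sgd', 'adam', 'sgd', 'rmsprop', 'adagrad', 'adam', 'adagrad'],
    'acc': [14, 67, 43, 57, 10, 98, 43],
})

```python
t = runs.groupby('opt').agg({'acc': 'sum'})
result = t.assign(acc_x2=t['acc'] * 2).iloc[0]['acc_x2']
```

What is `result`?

106

group by opt, sum of acc:
         acc
opt         
adagrad   53
adam     165
rmsprop   57
sgd       57
add column acc_x2 = t['acc'] * 2:
         acc  acc_x2
opt                 
adagrad   53     106
adam     165     330
rmsprop   57     114
sgd       57     114
Hence 106.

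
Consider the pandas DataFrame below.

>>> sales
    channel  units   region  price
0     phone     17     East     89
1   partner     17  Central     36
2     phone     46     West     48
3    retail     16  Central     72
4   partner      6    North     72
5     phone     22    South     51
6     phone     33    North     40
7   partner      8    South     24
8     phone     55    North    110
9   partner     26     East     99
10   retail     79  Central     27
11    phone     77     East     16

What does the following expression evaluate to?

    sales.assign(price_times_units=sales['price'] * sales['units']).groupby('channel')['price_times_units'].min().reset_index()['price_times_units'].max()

1152

add column price_times_units = sales['price'] * sales['units']:
    channel  units   region  price  price_times_units
0     phone     17     East     89               1513
1   partner     17  Central     36                612
2     phone     46     West     48               2208
3    retail     16  Central     72               1152
4   partner      6    North     72                432
5     phone     22    South     51               1122
6     phone     33    North     40               1320
7   partner      8    South     24                192
8     phone     55    North    110               6050
9   partner     26     East     99               2574
10   retail     79  Central     27               2133
11    phone     77     East     16               1232
group by channel, min of price_times_units:
channel
partner     192
phone      1122
retail     1152
Name: price_times_units, dtype: int64
reset_index():
   channel  price_times_units
0  partner                192
1    phone               1122
2   retail               1152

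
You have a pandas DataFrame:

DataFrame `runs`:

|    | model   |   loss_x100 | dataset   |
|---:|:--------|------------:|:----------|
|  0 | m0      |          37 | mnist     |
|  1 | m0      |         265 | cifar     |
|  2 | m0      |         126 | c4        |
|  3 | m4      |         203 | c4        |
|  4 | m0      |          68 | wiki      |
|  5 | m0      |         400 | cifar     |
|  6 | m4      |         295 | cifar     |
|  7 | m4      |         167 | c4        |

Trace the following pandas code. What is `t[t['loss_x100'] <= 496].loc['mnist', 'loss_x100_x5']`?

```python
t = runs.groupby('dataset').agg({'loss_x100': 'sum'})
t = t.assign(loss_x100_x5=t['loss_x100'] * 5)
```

group by dataset, sum of loss_x100:
         loss_x100
dataset           
c4             496
cifar          960
mnist           37
wiki            68
add column loss_x100_x5 = t['loss_x100'] * 5:
         loss_x100  loss_x100_x5
dataset                         
c4             496          2480
cifar          960          4800
mnist           37           185
wiki            68           340
filter rows where loss_x100 <= 496:
         loss_x100  loss_x100_x5
dataset                         
c4             496          2480
mnist           37           185
wiki            68           340
value at row 'mnist', column 'loss_x100_x5' → 185

185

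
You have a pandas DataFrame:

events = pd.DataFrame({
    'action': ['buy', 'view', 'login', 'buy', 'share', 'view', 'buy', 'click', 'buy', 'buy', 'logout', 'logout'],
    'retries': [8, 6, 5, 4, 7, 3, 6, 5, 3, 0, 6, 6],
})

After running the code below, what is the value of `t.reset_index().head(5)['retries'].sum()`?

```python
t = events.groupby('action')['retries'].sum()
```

group by action, sum of retries:
action
buy       21
click      5
login      5
logout    12
share      7
view       9
Name: retries, dtype: int64
reset_index():
   action  retries
0     buy       21
1   click        5
2   login        5
3  logout       12
4   share        7
5    view        9
take first 5 rows:
   action  retries
0     buy       21
1   click        5
2   login        5
3  logout       12
4   share        7
So sum() = 50.

50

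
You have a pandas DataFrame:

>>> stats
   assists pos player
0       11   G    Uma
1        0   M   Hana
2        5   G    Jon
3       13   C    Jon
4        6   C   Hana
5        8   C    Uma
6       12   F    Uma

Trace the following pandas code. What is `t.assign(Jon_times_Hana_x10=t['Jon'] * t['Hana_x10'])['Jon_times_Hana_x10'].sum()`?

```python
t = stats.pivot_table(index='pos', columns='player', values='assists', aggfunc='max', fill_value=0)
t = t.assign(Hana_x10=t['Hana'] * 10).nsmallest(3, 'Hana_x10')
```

0

pivot: rows=pos, cols=player, max(assists):
player  Hana  Jon  Uma
pos                   
C          6   13    8
F          0    0   12
G          0    5   11
M          0    0    0
add column Hana_x10 = t['Hana'] * 10:
player  Hana  Jon  Uma  Hana_x10
pos                             
C          6   13    8        60
F          0    0   12         0
G          0    5   11         0
M          0    0    0         0
take 3 rows with smallest Hana_x10:
player  Hana  Jon  Uma  Hana_x10
pos                             
F          0    0   12         0
G          0    5   11         0
M          0    0    0         0
add column Jon_times_Hana_x10 = t['Jon'] * t['Hana_x10']:
player  Hana  Jon  Uma  Hana_x10  Jon_times_Hana_x10
pos                                                 
F          0    0   12         0                   0
G          0    5   11         0                   0
M          0    0    0         0                   0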